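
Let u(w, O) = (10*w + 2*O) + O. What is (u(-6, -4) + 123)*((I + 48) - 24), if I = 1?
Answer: 1275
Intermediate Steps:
u(w, O) = 3*O + 10*w (u(w, O) = (2*O + 10*w) + O = 3*O + 10*w)
(u(-6, -4) + 123)*((I + 48) - 24) = ((3*(-4) + 10*(-6)) + 123)*((1 + 48) - 24) = ((-12 - 60) + 123)*(49 - 24) = (-72 + 123)*25 = 51*25 = 1275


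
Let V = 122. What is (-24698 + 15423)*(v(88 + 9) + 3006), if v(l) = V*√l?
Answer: -27880650 - 1131550*√97 ≈ -3.9025e+7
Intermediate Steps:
v(l) = 122*√l
(-24698 + 15423)*(v(88 + 9) + 3006) = (-24698 + 15423)*(122*√(88 + 9) + 3006) = -9275*(122*√97 + 3006) = -9275*(3006 + 122*√97) = -27880650 - 1131550*√97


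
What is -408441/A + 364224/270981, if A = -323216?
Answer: 76134258335/29195131632 ≈ 2.6078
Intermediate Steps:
-408441/A + 364224/270981 = -408441/(-323216) + 364224/270981 = -408441*(-1/323216) + 364224*(1/270981) = 408441/323216 + 121408/90327 = 76134258335/29195131632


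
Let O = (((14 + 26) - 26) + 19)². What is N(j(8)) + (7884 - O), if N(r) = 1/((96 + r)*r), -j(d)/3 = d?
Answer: 11741759/1728 ≈ 6795.0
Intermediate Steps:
j(d) = -3*d
O = 1089 (O = ((40 - 26) + 19)² = (14 + 19)² = 33² = 1089)
N(r) = 1/(r*(96 + r))
N(j(8)) + (7884 - O) = 1/(((-3*8))*(96 - 3*8)) + (7884 - 1*1089) = 1/((-24)*(96 - 24)) + (7884 - 1089) = -1/24/72 + 6795 = -1/24*1/72 + 6795 = -1/1728 + 6795 = 11741759/1728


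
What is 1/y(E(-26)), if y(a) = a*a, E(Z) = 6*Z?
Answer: 1/24336 ≈ 4.1091e-5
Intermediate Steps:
y(a) = a**2
1/y(E(-26)) = 1/((6*(-26))**2) = 1/((-156)**2) = 1/24336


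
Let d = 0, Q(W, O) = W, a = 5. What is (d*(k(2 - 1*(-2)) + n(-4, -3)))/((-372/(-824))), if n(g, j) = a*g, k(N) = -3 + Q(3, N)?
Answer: 0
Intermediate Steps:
k(N) = 0 (k(N) = -3 + 3 = 0)
n(g, j) = 5*g
(d*(k(2 - 1*(-2)) + n(-4, -3)))/((-372/(-824))) = (0*(0 + 5*(-4)))/((-372/(-824))) = (0*(0 - 20))/((-372*(-1/824))) = (0*(-20))/(93/206) = 0*(206/93) = 0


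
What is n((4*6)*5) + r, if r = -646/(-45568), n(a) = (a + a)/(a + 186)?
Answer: 927833/1161984 ≈ 0.79849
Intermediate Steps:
n(a) = 2*a/(186 + a) (n(a) = (2*a)/(186 + a) = 2*a/(186 + a))
r = 323/22784 (r = -646*(-1/45568) = 323/22784 ≈ 0.014177)
n((4*6)*5) + r = 2*((4*6)*5)/(186 + (4*6)*5) + 323/22784 = 2*(24*5)/(186 + 24*5) + 323/22784 = 2*120/(186 + 120) + 323/22784 = 2*120/306 + 323/22784 = 2*120*(1/306) + 323/22784 = 40/51 + 323/22784 = 927833/1161984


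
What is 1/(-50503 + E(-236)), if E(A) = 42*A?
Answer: -1/60415 ≈ -1.6552e-5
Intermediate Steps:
1/(-50503 + E(-236)) = 1/(-50503 + 42*(-236)) = 1/(-50503 - 9912) = 1/(-60415) = -1/60415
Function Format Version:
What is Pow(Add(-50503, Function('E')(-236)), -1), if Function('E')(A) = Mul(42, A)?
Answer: Rational(-1, 60415) ≈ -1.6552e-5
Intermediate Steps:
Pow(Add(-50503, Function('E')(-236)), -1) = Pow(Add(-50503, Mul(42, -236)), -1) = Pow(Add(-50503, -9912), -1) = Pow(-60415, -1) = Rational(-1, 60415)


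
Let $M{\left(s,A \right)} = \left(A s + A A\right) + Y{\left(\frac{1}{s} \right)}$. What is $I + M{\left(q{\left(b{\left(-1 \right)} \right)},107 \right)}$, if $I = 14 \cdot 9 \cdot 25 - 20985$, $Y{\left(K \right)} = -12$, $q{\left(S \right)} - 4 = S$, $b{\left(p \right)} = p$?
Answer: $-6077$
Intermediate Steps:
$q{\left(S \right)} = 4 + S$
$M{\left(s,A \right)} = -12 + A^{2} + A s$ ($M{\left(s,A \right)} = \left(A s + A A\right) - 12 = \left(A s + A^{2}\right) - 12 = \left(A^{2} + A s\right) - 12 = -12 + A^{2} + A s$)
$I = -17835$ ($I = 126 \cdot 25 - 20985 = 3150 - 20985 = -17835$)
$I + M{\left(q{\left(b{\left(-1 \right)} \right)},107 \right)} = -17835 + \left(-12 + 107^{2} + 107 \left(4 - 1\right)\right) = -17835 + \left(-12 + 11449 + 107 \cdot 3\right) = -17835 + \left(-12 + 11449 + 321\right) = -17835 + 11758 = -6077$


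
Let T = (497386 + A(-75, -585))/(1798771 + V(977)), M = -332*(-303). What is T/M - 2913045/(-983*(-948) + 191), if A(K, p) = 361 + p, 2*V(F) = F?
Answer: -52725575466402464/16870399854613365 ≈ -3.1253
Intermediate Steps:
V(F) = F/2
M = 100596
T = 994324/3598519 (T = (497386 + (361 - 585))/(1798771 + (1/2)*977) = (497386 - 224)/(1798771 + 977/2) = 497162/(3598519/2) = 497162*(2/3598519) = 994324/3598519 ≈ 0.27631)
T/M - 2913045/(-983*(-948) + 191) = (994324/3598519)/100596 - 2913045/(-983*(-948) + 191) = (994324/3598519)*(1/100596) - 2913045/(931884 + 191) = 248581/90499154331 - 2913045/932075 = 248581/90499154331 - 2913045*1/932075 = 248581/90499154331 - 582609/186415 = -52725575466402464/16870399854613365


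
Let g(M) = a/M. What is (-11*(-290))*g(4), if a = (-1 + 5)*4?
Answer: 12760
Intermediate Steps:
a = 16 (a = 4*4 = 16)
g(M) = 16/M
(-11*(-290))*g(4) = (-11*(-290))*(16/4) = 3190*(16*(¼)) = 3190*4 = 12760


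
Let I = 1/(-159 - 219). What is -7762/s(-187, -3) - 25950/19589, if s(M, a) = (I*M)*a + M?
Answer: 18541990518/465219161 ≈ 39.856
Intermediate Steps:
I = -1/378 (I = 1/(-378) = -1/378 ≈ -0.0026455)
s(M, a) = M - M*a/378 (s(M, a) = (-M/378)*a + M = -M*a/378 + M = M - M*a/378)
-7762/s(-187, -3) - 25950/19589 = -7762*(-378/(187*(378 - 1*(-3)))) - 25950/19589 = -7762*(-378/(187*(378 + 3))) - 25950*1/19589 = -7762/((1/378)*(-187)*381) - 25950/19589 = -7762/(-23749/126) - 25950/19589 = -7762*(-126/23749) - 25950/19589 = 978012/23749 - 25950/19589 = 18541990518/465219161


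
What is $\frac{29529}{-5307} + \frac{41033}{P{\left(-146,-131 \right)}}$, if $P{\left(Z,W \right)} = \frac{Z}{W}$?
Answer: $\frac{9507509309}{258274} \approx 36812.0$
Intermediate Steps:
$\frac{29529}{-5307} + \frac{41033}{P{\left(-146,-131 \right)}} = \frac{29529}{-5307} + \frac{41033}{\left(-146\right) \frac{1}{-131}} = 29529 \left(- \frac{1}{5307}\right) + \frac{41033}{\left(-146\right) \left(- \frac{1}{131}\right)} = - \frac{9843}{1769} + \frac{41033}{\frac{146}{131}} = - \frac{9843}{1769} + 41033 \cdot \frac{131}{146} = - \frac{9843}{1769} + \frac{5375323}{146} = \frac{9507509309}{258274}$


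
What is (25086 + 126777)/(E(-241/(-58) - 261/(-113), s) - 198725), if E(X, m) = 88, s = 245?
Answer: -151863/198637 ≈ -0.76453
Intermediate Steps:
(25086 + 126777)/(E(-241/(-58) - 261/(-113), s) - 198725) = (25086 + 126777)/(88 - 198725) = 151863/(-198637) = 151863*(-1/198637) = -151863/198637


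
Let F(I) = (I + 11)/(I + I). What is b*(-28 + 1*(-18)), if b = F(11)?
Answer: -46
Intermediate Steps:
F(I) = (11 + I)/(2*I) (F(I) = (11 + I)/((2*I)) = (11 + I)*(1/(2*I)) = (11 + I)/(2*I))
b = 1 (b = (½)*(11 + 11)/11 = (½)*(1/11)*22 = 1)
b*(-28 + 1*(-18)) = 1*(-28 + 1*(-18)) = 1*(-28 - 18) = 1*(-46) = -46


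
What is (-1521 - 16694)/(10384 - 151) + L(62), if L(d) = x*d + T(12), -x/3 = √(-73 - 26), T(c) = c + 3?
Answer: 135280/10233 - 558*I*√11 ≈ 13.22 - 1850.7*I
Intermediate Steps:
T(c) = 3 + c
x = -9*I*√11 (x = -3*√(-73 - 26) = -9*I*√11 ≈ -29.85*I)
L(d) = 15 - 9*I*d*√11 (L(d) = (-9*I*√11)*d + (3 + 12) = -9*I*d*√11 + 15 = 15 - 9*I*d*√11)
(-1521 - 16694)/(10384 - 151) + L(62) = (-1521 - 16694)/(10384 - 151) + (15 - 9*I*62*√11) = -18215/10233 + (15 - 558*I*√11) = 135280/10233 - 558*I*√11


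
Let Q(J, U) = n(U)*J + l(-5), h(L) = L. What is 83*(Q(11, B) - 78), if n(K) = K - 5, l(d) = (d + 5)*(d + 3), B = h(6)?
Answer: -5561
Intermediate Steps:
B = 6
l(d) = (3 + d)*(5 + d) (l(d) = (5 + d)*(3 + d) = (3 + d)*(5 + d))
n(K) = -5 + K
Q(J, U) = J*(-5 + U) (Q(J, U) = (-5 + U)*J + (15 + (-5)² + 8*(-5)) = J*(-5 + U) + (15 + 25 - 40) = J*(-5 + U) + 0 = J*(-5 + U))
83*(Q(11, B) - 78) = 83*(11*(-5 + 6) - 78) = 83*(11*1 - 78) = 83*(11 - 78) = 83*(-67) = -5561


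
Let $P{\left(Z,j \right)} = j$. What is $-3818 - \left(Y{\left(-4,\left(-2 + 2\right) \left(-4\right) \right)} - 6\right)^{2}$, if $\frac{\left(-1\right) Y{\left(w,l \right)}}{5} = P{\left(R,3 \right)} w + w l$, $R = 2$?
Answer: $-6734$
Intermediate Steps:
$Y{\left(w,l \right)} = - 15 w - 5 l w$ ($Y{\left(w,l \right)} = - 5 \left(3 w + w l\right) = - 5 \left(3 w + l w\right) = - 15 w - 5 l w$)
$-3818 - \left(Y{\left(-4,\left(-2 + 2\right) \left(-4\right) \right)} - 6\right)^{2} = -3818 - \left(\left(-5\right) \left(-4\right) \left(3 + \left(-2 + 2\right) \left(-4\right)\right) - 6\right)^{2} = -3818 - \left(\left(-5\right) \left(-4\right) \left(3 + 0 \left(-4\right)\right) - 6\right)^{2} = -3818 - \left(\left(-5\right) \left(-4\right) \left(3 + 0\right) - 6\right)^{2} = -3818 - \left(\left(-5\right) \left(-4\right) 3 - 6\right)^{2} = -3818 - \left(60 - 6\right)^{2} = -3818 - 54^{2} = -3818 - 2916 = -6734$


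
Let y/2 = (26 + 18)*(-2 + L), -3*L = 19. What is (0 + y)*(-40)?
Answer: 88000/3 ≈ 29333.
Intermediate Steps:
L = -19/3 (L = -⅓*19 = -19/3 ≈ -6.3333)
y = -2200/3 (y = 2*((26 + 18)*(-2 - 19/3)) = 2*(44*(-25/3)) = 2*(-1100/3) = -2200/3 ≈ -733.33)
(0 + y)*(-40) = (0 - 2200/3)*(-40) = -2200/3*(-40) = 88000/3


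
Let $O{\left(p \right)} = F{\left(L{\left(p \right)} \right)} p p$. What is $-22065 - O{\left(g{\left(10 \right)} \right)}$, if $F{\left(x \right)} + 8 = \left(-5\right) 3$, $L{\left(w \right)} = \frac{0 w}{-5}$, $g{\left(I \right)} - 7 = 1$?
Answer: $-20593$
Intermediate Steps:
$g{\left(I \right)} = 8$ ($g{\left(I \right)} = 7 + 1 = 8$)
$L{\left(w \right)} = 0$ ($L{\left(w \right)} = 0 \left(- \frac{1}{5}\right) = 0$)
$F{\left(x \right)} = -23$ ($F{\left(x \right)} = -8 - 15 = -23$)
$O{\left(p \right)} = - 23 p^{2}$ ($O{\left(p \right)} = - 23 p p = - 23 p^{2}$)
$-22065 - O{\left(g{\left(10 \right)} \right)} = -22065 - - 23 \cdot 8^{2} = -22065 - \left(-23\right) 64 = -22065 - -1472 = -22065 + 1472 = -20593$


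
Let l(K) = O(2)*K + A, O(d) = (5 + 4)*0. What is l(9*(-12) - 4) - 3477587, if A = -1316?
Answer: -3478903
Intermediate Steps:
O(d) = 0 (O(d) = 9*0 = 0)
l(K) = -1316 (l(K) = 0*K - 1316 = 0 - 1316 = -1316)
l(9*(-12) - 4) - 3477587 = -1316 - 3477587 = -3478903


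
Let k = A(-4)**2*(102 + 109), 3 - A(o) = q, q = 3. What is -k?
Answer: 0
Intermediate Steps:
A(o) = 0 (A(o) = 3 - 1*3 = 3 - 3 = 0)
k = 0 (k = 0**2*(102 + 109) = 0*211 = 0)
-k = -1*0 = 0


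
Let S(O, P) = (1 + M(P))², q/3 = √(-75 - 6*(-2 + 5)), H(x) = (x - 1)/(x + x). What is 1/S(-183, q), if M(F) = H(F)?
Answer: -1674*I/(-3766*I + 9*√93) ≈ 0.44427 - 0.010239*I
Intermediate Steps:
H(x) = (-1 + x)/(2*x) (H(x) = (-1 + x)/((2*x)) = (-1 + x)*(1/(2*x)) = (-1 + x)/(2*x))
M(F) = (-1 + F)/(2*F)
q = 3*I*√93 (q = 3*√(-75 - 6*(-2 + 5)) = 3*√(-75 - 6*3) = 3*√(-75 - 18) = 3*√(-93) = 3*(I*√93) = 3*I*√93 ≈ 28.931*I)
S(O, P) = (1 + (-1 + P)/(2*P))²
1/S(-183, q) = 1/((-1 + 3*(3*I*√93))²/(4*(3*I*√93)²)) = 1/((¼)*(-1/837)*(-1 + 9*I*√93)²) = 1/(-(-1 + 9*I*√93)²/3348) = -3348/(-1 + 9*I*√93)²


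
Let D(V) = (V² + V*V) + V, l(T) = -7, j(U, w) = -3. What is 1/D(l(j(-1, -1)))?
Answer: 1/91 ≈ 0.010989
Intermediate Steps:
D(V) = V + 2*V² (D(V) = (V² + V²) + V = 2*V² + V = V + 2*V²)
1/D(l(j(-1, -1))) = 1/(-7*(1 + 2*(-7))) = 1/(-7*(1 - 14)) = 1/(-7*(-13)) = 1/91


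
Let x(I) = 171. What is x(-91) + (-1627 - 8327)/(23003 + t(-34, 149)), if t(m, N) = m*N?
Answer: 339697/1993 ≈ 170.45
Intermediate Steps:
t(m, N) = N*m
x(-91) + (-1627 - 8327)/(23003 + t(-34, 149)) = 171 + (-1627 - 8327)/(23003 + 149*(-34)) = 171 - 9954/(23003 - 5066) = 171 - 9954/17937 = 171 - 9954*1/17937 = 171 - 1106/1993 = 339697/1993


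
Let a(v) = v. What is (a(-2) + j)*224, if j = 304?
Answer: 67648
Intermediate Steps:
(a(-2) + j)*224 = (-2 + 304)*224 = 302*224 = 67648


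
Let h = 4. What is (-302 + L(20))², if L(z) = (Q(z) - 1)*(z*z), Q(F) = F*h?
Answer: 979564804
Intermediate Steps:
Q(F) = 4*F (Q(F) = F*4 = 4*F)
L(z) = z²*(-1 + 4*z) (L(z) = (4*z - 1)*(z*z) = (-1 + 4*z)*z² = z²*(-1 + 4*z))
(-302 + L(20))² = (-302 + 20²*(-1 + 4*20))² = (-302 + 400*(-1 + 80))² = (-302 + 400*79)² = (-302 + 31600)² = 31298² = 979564804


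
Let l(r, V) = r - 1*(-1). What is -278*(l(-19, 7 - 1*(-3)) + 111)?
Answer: -25854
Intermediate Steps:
l(r, V) = 1 + r (l(r, V) = r + 1 = 1 + r)
-278*(l(-19, 7 - 1*(-3)) + 111) = -278*((1 - 19) + 111) = -278*(-18 + 111) = -278*93 = -25854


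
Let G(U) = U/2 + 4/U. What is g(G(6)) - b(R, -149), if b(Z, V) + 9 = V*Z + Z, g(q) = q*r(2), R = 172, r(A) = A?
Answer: 76417/3 ≈ 25472.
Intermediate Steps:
G(U) = U/2 + 4/U (G(U) = U*(½) + 4/U = U/2 + 4/U)
g(q) = 2*q (g(q) = q*2 = 2*q)
b(Z, V) = -9 + Z + V*Z (b(Z, V) = -9 + (V*Z + Z) = -9 + (Z + V*Z) = -9 + Z + V*Z)
g(G(6)) - b(R, -149) = 2*((½)*6 + 4/6) - (-9 + 172 - 149*172) = 2*(3 + 4*(⅙)) - (-9 + 172 - 25628) = 2*(3 + ⅔) - 1*(-25465) = 2*(11/3) + 25465 = 22/3 + 25465 = 76417/3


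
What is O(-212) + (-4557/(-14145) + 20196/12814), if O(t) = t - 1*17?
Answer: -6860517842/30209005 ≈ -227.10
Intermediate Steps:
O(t) = -17 + t (O(t) = t - 17 = -17 + t)
O(-212) + (-4557/(-14145) + 20196/12814) = (-17 - 212) + (-4557/(-14145) + 20196/12814) = -229 + (-4557*(-1/14145) + 20196*(1/12814)) = -229 + (1519/4715 + 10098/6407) = -229 + 57344303/30209005 = -6860517842/30209005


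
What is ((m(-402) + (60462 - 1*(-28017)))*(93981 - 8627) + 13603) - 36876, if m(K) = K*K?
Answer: 21345561109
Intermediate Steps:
m(K) = K**2
((m(-402) + (60462 - 1*(-28017)))*(93981 - 8627) + 13603) - 36876 = (((-402)**2 + (60462 - 1*(-28017)))*(93981 - 8627) + 13603) - 36876 = ((161604 + (60462 + 28017))*85354 + 13603) - 36876 = ((161604 + 88479)*85354 + 13603) - 36876 = (250083*85354 + 13603) - 36876 = (21345584382 + 13603) - 36876 = 21345597985 - 36876 = 21345561109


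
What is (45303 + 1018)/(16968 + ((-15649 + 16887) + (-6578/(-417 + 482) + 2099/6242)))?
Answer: 1445678410/565061303 ≈ 2.5584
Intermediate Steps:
(45303 + 1018)/(16968 + ((-15649 + 16887) + (-6578/(-417 + 482) + 2099/6242))) = 46321/(16968 + (1238 + (-6578/65 + 2099*(1/6242)))) = 46321/(16968 + (1238 + (-6578*1/65 + 2099/6242))) = 46321/(16968 + (1238 + (-506/5 + 2099/6242))) = 46321/(16968 + (1238 - 3147957/31210)) = 46321/(16968 + 35490023/31210) = 46321/(565061303/31210) = 46321*(31210/565061303) = 1445678410/565061303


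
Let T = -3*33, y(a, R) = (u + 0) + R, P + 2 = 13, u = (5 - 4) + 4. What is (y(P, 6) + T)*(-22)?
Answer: 1936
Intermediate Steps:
u = 5 (u = 1 + 4 = 5)
P = 11 (P = -2 + 13 = 11)
y(a, R) = 5 + R (y(a, R) = (5 + 0) + R = 5 + R)
T = -99
(y(P, 6) + T)*(-22) = ((5 + 6) - 99)*(-22) = (11 - 99)*(-22) = -88*(-22) = 1936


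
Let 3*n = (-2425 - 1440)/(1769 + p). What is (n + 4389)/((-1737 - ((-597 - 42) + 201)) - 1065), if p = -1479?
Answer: -762913/411336 ≈ -1.8547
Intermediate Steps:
n = -773/174 (n = ((-2425 - 1440)/(1769 - 1479))/3 = (-3865/290)/3 = (-3865*1/290)/3 = (⅓)*(-773/58) = -773/174 ≈ -4.4425)
(n + 4389)/((-1737 - ((-597 - 42) + 201)) - 1065) = (-773/174 + 4389)/((-1737 - ((-597 - 42) + 201)) - 1065) = 762913/(174*((-1737 - (-639 + 201)) - 1065)) = 762913/(174*((-1737 - 1*(-438)) - 1065)) = 762913/(174*((-1737 + 438) - 1065)) = 762913/(174*(-1299 - 1065)) = (762913/174)/(-2364) = (762913/174)*(-1/2364) = -762913/411336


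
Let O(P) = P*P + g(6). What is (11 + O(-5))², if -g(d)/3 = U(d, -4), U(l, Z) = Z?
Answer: 2304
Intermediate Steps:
g(d) = 12 (g(d) = -3*(-4) = 12)
O(P) = 12 + P² (O(P) = P*P + 12 = P² + 12 = 12 + P²)
(11 + O(-5))² = (11 + (12 + (-5)²))² = (11 + (12 + 25))² = (11 + 37)² = 48² = 2304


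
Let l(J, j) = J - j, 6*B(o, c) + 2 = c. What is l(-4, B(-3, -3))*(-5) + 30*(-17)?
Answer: -2965/6 ≈ -494.17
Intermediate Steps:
B(o, c) = -⅓ + c/6
l(-4, B(-3, -3))*(-5) + 30*(-17) = (-4 - (-⅓ + (⅙)*(-3)))*(-5) + 30*(-17) = (-4 - (-⅓ - ½))*(-5) - 510 = (-4 - 1*(-⅚))*(-5) - 510 = (-4 + ⅚)*(-5) - 510 = -19/6*(-5) - 510 = 95/6 - 510 = -2965/6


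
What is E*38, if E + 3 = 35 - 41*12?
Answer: -17480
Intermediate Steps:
E = -460 (E = -3 + (35 - 41*12) = -3 + (35 - 492) = -3 - 457 = -460)
E*38 = -460*38 = -17480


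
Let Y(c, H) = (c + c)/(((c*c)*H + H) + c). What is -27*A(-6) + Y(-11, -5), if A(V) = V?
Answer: 100624/621 ≈ 162.04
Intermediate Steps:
Y(c, H) = 2*c/(H + c + H*c²) (Y(c, H) = (2*c)/((c²*H + H) + c) = (2*c)/((H*c² + H) + c) = (2*c)/((H + H*c²) + c) = (2*c)/(H + c + H*c²) = 2*c/(H + c + H*c²))
-27*A(-6) + Y(-11, -5) = -27*(-6) + 2*(-11)/(-5 - 11 - 5*(-11)²) = 162 + 2*(-11)/(-5 - 11 - 5*121) = 162 + 2*(-11)/(-5 - 11 - 605) = 162 + 2*(-11)/(-621) = 162 + 2*(-11)*(-1/621) = 162 + 22/621 = 100624/621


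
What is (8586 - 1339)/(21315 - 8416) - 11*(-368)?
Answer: 52222399/12899 ≈ 4048.6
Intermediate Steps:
(8586 - 1339)/(21315 - 8416) - 11*(-368) = 7247/12899 + 4048 = 52222399/12899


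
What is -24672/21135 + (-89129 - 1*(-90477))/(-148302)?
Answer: -614566154/522393795 ≈ -1.1764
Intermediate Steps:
-24672/21135 + (-89129 - 1*(-90477))/(-148302) = -24672*1/21135 + (-89129 + 90477)*(-1/148302) = -8224/7045 + 1348*(-1/148302) = -8224/7045 - 674/74151 = -614566154/522393795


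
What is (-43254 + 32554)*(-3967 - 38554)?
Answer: 454974700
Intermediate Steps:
(-43254 + 32554)*(-3967 - 38554) = -10700*(-42521) = 454974700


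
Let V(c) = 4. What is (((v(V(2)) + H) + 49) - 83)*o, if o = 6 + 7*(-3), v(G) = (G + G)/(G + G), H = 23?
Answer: 150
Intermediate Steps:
v(G) = 1 (v(G) = (2*G)/((2*G)) = (2*G)*(1/(2*G)) = 1)
o = -15 (o = 6 - 21 = -15)
(((v(V(2)) + H) + 49) - 83)*o = (((1 + 23) + 49) - 83)*(-15) = ((24 + 49) - 83)*(-15) = (73 - 83)*(-15) = -10*(-15) = 150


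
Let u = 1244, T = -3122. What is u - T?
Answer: 4366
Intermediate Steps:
u - T = 1244 - 1*(-3122) = 1244 + 3122 = 4366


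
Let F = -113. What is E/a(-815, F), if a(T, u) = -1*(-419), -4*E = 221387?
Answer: -221387/1676 ≈ -132.09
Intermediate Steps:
E = -221387/4 (E = -¼*221387 = -221387/4 ≈ -55347.)
a(T, u) = 419
E/a(-815, F) = -221387/4/419 = -221387/4*1/419 = -221387/1676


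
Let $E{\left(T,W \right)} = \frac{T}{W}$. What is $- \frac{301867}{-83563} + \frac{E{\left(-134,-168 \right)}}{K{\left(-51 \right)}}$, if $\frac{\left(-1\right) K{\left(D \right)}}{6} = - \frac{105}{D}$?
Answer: $\frac{5229755623}{1474051320} \approx 3.5479$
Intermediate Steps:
$K{\left(D \right)} = \frac{630}{D}$ ($K{\left(D \right)} = - 6 \left(- \frac{105}{D}\right) = \frac{630}{D}$)
$- \frac{301867}{-83563} + \frac{E{\left(-134,-168 \right)}}{K{\left(-51 \right)}} = - \frac{301867}{-83563} + \frac{\left(-134\right) \frac{1}{-168}}{630 \frac{1}{-51}} = \left(-301867\right) \left(- \frac{1}{83563}\right) + \frac{\left(-134\right) \left(- \frac{1}{168}\right)}{630 \left(- \frac{1}{51}\right)} = \frac{301867}{83563} + \frac{67}{84 \left(- \frac{210}{17}\right)} = \frac{301867}{83563} + \frac{67}{84} \left(- \frac{17}{210}\right) = \frac{301867}{83563} - \frac{1139}{17640} = \frac{5229755623}{1474051320}$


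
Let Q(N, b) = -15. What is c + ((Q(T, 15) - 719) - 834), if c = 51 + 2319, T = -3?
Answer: 802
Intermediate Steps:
c = 2370
c + ((Q(T, 15) - 719) - 834) = 2370 + ((-15 - 719) - 834) = 2370 + (-734 - 834) = 2370 - 1568 = 802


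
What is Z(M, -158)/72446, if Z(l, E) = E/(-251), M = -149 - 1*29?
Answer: 79/9091973 ≈ 8.6890e-6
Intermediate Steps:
M = -178 (M = -149 - 29 = -178)
Z(l, E) = -E/251 (Z(l, E) = E*(-1/251) = -E/251)
Z(M, -158)/72446 = -1/251*(-158)/72446 = (158/251)*(1/72446) = 79/9091973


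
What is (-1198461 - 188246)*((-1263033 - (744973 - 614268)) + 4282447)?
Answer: -4005792991263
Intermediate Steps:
(-1198461 - 188246)*((-1263033 - (744973 - 614268)) + 4282447) = -1386707*((-1263033 - 1*130705) + 4282447) = -1386707*((-1263033 - 130705) + 4282447) = -1386707*(-1393738 + 4282447) = -1386707*2888709 = -4005792991263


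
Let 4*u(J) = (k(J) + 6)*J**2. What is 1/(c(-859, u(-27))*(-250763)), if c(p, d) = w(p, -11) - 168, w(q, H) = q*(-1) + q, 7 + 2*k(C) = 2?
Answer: 1/42128184 ≈ 2.3737e-8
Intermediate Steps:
k(C) = -5/2 (k(C) = -7/2 + (1/2)*2 = -7/2 + 1 = -5/2)
w(q, H) = 0 (w(q, H) = -q + q = 0)
u(J) = 7*J**2/8 (u(J) = ((-5/2 + 6)*J**2)/4 = (7*J**2/2)/4 = 7*J**2/8)
c(p, d) = -168 (c(p, d) = 0 - 168 = -168)
1/(c(-859, u(-27))*(-250763)) = 1/(-168*(-250763)) = -1/168*(-1/250763) = 1/42128184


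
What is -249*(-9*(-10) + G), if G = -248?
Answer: 39342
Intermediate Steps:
-249*(-9*(-10) + G) = -249*(-9*(-10) - 248) = -249*(90 - 248) = -249*(-158) = 39342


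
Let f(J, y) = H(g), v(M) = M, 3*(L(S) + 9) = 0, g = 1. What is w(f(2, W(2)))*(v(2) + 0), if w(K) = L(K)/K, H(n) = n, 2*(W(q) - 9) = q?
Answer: -18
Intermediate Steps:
L(S) = -9 (L(S) = -9 + (1/3)*0 = -9 + 0 = -9)
W(q) = 9 + q/2
f(J, y) = 1
w(K) = -9/K
w(f(2, W(2)))*(v(2) + 0) = (-9/1)*(2 + 0) = -9*1*2 = -9*2 = -18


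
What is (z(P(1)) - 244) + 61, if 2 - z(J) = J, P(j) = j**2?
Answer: -182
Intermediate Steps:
z(J) = 2 - J
(z(P(1)) - 244) + 61 = ((2 - 1*1**2) - 244) + 61 = ((2 - 1*1) - 244) + 61 = ((2 - 1) - 244) + 61 = (1 - 244) + 61 = -243 + 61 = -182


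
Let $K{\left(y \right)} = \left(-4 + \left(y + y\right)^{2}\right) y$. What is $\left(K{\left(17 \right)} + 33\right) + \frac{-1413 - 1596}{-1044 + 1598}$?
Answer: $\frac{10864809}{554} \approx 19612.0$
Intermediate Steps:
$K{\left(y \right)} = y \left(-4 + 4 y^{2}\right)$ ($K{\left(y \right)} = \left(-4 + \left(2 y\right)^{2}\right) y = \left(-4 + 4 y^{2}\right) y = y \left(-4 + 4 y^{2}\right)$)
$\left(K{\left(17 \right)} + 33\right) + \frac{-1413 - 1596}{-1044 + 1598} = \left(4 \cdot 17 \left(-1 + 17^{2}\right) + 33\right) + \frac{-1413 - 1596}{-1044 + 1598} = \left(4 \cdot 17 \left(-1 + 289\right) + 33\right) - \frac{3009}{554} = \left(4 \cdot 17 \cdot 288 + 33\right) - \frac{3009}{554} = \left(19584 + 33\right) - \frac{3009}{554} = 19617 - \frac{3009}{554} = \frac{10864809}{554}$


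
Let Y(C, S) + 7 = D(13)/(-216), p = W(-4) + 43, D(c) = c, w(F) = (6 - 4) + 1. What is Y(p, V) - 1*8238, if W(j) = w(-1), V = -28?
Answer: -1780933/216 ≈ -8245.1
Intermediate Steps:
w(F) = 3 (w(F) = 2 + 1 = 3)
W(j) = 3
p = 46 (p = 3 + 43 = 46)
Y(C, S) = -1525/216 (Y(C, S) = -7 + 13/(-216) = -7 + 13*(-1/216) = -7 - 13/216 = -1525/216)
Y(p, V) - 1*8238 = -1525/216 - 1*8238 = -1525/216 - 8238 = -1780933/216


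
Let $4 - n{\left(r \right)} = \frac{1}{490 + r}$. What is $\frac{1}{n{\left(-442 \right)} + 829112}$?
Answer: $\frac{48}{39797567} \approx 1.2061 \cdot 10^{-6}$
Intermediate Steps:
$n{\left(r \right)} = 4 - \frac{1}{490 + r}$
$\frac{1}{n{\left(-442 \right)} + 829112} = \frac{1}{\frac{1959 + 4 \left(-442\right)}{490 - 442} + 829112} = \frac{1}{\frac{1959 - 1768}{48} + 829112} = \frac{1}{\frac{1}{48} \cdot 191 + 829112} = \frac{1}{\frac{191}{48} + 829112} = \frac{1}{\frac{39797567}{48}} = \frac{48}{39797567}$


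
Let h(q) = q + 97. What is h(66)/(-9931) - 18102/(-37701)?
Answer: 57875233/124802877 ≈ 0.46373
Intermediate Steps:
h(q) = 97 + q
h(66)/(-9931) - 18102/(-37701) = (97 + 66)/(-9931) - 18102/(-37701) = 163*(-1/9931) - 18102*(-1/37701) = -163/9931 + 6034/12567 = 57875233/124802877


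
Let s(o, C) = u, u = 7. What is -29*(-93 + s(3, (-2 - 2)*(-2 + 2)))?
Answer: 2494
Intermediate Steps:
s(o, C) = 7
-29*(-93 + s(3, (-2 - 2)*(-2 + 2))) = -29*(-93 + 7) = -29*(-86) = 2494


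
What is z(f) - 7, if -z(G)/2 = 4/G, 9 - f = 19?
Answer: -31/5 ≈ -6.2000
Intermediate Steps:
f = -10 (f = 9 - 1*19 = 9 - 19 = -10)
z(G) = -8/G
z(f) - 7 = -8/(-10) - 7 = -8*(-⅒) - 7 = ⅘ - 7 = -31/5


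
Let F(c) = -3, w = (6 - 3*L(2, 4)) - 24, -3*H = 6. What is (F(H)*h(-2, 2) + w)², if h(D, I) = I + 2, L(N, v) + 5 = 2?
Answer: 441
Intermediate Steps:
L(N, v) = -3 (L(N, v) = -5 + 2 = -3)
h(D, I) = 2 + I
H = -2 (H = -⅓*6 = -2)
w = -9 (w = (6 - 3*(-3)) - 24 = (6 + 9) - 24 = 15 - 24 = -9)
(F(H)*h(-2, 2) + w)² = (-3*(2 + 2) - 9)² = (-3*4 - 9)² = (-12 - 9)² = (-21)² = 441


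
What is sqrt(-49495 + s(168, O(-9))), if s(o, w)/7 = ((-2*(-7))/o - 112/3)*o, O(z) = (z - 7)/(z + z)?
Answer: I*sqrt(93301) ≈ 305.45*I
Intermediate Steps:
O(z) = (-7 + z)/(2*z) (O(z) = (-7 + z)/((2*z)) = (-7 + z)*(1/(2*z)) = (-7 + z)/(2*z))
s(o, w) = 7*o*(-112/3 + 14/o) (s(o, w) = 7*(((-2*(-7))/o - 112/3)*o) = 7*((14/o - 112*1/3)*o) = 7*((14/o - 112/3)*o) = 7*((-112/3 + 14/o)*o) = 7*(o*(-112/3 + 14/o)) = 7*o*(-112/3 + 14/o))
sqrt(-49495 + s(168, O(-9))) = sqrt(-49495 + (98 - 784/3*168)) = sqrt(-49495 + (98 - 43904)) = sqrt(-49495 - 43806) = sqrt(-93301) = I*sqrt(93301)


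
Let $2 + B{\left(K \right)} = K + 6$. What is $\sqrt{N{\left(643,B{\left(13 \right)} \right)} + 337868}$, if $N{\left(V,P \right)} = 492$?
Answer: $2 \sqrt{84590} \approx 581.69$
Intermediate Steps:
$B{\left(K \right)} = 4 + K$ ($B{\left(K \right)} = -2 + \left(K + 6\right) = -2 + \left(6 + K\right) = 4 + K$)
$\sqrt{N{\left(643,B{\left(13 \right)} \right)} + 337868} = \sqrt{492 + 337868} = \sqrt{338360} = 2 \sqrt{84590}$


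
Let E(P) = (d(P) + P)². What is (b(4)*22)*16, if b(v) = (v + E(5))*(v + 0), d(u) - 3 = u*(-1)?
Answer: 18304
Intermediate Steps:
d(u) = 3 - u (d(u) = 3 + u*(-1) = 3 - u)
E(P) = 9 (E(P) = ((3 - P) + P)² = 3² = 9)
b(v) = v*(9 + v) (b(v) = (v + 9)*(v + 0) = (9 + v)*v = v*(9 + v))
(b(4)*22)*16 = ((4*(9 + 4))*22)*16 = ((4*13)*22)*16 = (52*22)*16 = 1144*16 = 18304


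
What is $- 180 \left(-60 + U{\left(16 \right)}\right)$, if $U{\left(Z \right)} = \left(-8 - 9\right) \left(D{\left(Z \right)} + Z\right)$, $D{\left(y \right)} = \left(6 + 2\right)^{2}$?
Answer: $255600$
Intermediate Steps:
$D{\left(y \right)} = 64$ ($D{\left(y \right)} = 8^{2} = 64$)
$U{\left(Z \right)} = -1088 - 17 Z$ ($U{\left(Z \right)} = \left(-8 - 9\right) \left(64 + Z\right) = - 17 \left(64 + Z\right) = -1088 - 17 Z$)
$- 180 \left(-60 + U{\left(16 \right)}\right) = - 180 \left(-60 - 1360\right) = \left(-180\right) \left(-1420\right) = 255600$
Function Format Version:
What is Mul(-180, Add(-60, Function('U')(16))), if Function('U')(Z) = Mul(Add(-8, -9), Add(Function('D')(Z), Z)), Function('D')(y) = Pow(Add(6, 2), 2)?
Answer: 255600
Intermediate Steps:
Function('D')(y) = 64 (Function('D')(y) = Pow(8, 2) = 64)
Function('U')(Z) = Add(-1088, Mul(-17, Z)) (Function('U')(Z) = Mul(Add(-8, -9), Add(64, Z)) = Mul(-17, Add(64, Z)) = Add(-1088, Mul(-17, Z)))
Mul(-180, Add(-60, Function('U')(16))) = Mul(-180, Add(-60, Add(-1088, Mul(-17, 16)))) = Mul(-180, Add(-60, Add(-1088, -272))) = Mul(-180, Add(-60, -1360)) = Mul(-180, -1420) = 255600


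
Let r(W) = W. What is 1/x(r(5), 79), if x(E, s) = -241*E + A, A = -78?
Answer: -1/1283 ≈ -0.00077942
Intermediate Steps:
x(E, s) = -78 - 241*E (x(E, s) = -241*E - 78 = -78 - 241*E)
1/x(r(5), 79) = 1/(-78 - 241*5) = 1/(-78 - 1205) = 1/(-1283) = -1/1283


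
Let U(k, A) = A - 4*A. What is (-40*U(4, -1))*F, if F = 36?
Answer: -4320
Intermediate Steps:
U(k, A) = -3*A
(-40*U(4, -1))*F = -(-120)*(-1)*36 = -40*3*36 = -120*36 = -4320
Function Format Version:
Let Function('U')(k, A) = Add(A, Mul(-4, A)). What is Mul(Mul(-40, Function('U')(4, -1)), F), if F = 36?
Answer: -4320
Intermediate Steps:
Function('U')(k, A) = Mul(-3, A)
Mul(Mul(-40, Function('U')(4, -1)), F) = Mul(Mul(-40, Mul(-3, -1)), 36) = Mul(Mul(-40, 3), 36) = Mul(-120, 36) = -4320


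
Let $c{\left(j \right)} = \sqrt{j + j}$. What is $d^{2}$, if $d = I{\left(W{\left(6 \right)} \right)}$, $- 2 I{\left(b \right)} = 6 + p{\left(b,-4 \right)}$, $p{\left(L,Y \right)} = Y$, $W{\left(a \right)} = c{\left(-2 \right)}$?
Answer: $1$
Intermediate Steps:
$c{\left(j \right)} = \sqrt{2} \sqrt{j}$ ($c{\left(j \right)} = \sqrt{2 j} = \sqrt{2} \sqrt{j}$)
$W{\left(a \right)} = 2 i$ ($W{\left(a \right)} = \sqrt{2} \sqrt{-2} = \sqrt{2} i \sqrt{2} = 2 i$)
$I{\left(b \right)} = -1$ ($I{\left(b \right)} = - \frac{6 - 4}{2} = \left(- \frac{1}{2}\right) 2 = -1$)
$d = -1$
$d^{2} = \left(-1\right)^{2} = 1$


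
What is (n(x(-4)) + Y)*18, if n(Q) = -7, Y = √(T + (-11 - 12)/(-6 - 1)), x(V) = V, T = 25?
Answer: -126 + 54*√154/7 ≈ -30.268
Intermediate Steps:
Y = 3*√154/7 (Y = √(25 + (-11 - 12)/(-6 - 1)) = √(25 - 23/(-7)) = √(25 - 23*(-⅐)) = √(25 + 23/7) = √(198/7) = 3*√154/7 ≈ 5.3184)
(n(x(-4)) + Y)*18 = (-7 + 3*√154/7)*18 = -126 + 54*√154/7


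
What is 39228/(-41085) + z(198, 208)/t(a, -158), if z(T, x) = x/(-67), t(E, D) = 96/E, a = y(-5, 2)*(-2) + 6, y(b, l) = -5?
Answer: -450284/305855 ≈ -1.4722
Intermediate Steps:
a = 16 (a = -5*(-2) + 6 = 10 + 6 = 16)
z(T, x) = -x/67 (z(T, x) = x*(-1/67) = -x/67)
39228/(-41085) + z(198, 208)/t(a, -158) = 39228/(-41085) + (-1/67*208)/((96/16)) = 39228*(-1/41085) - 208/(67*(96*(1/16))) = -13076/13695 - 208/67/6 = -13076/13695 - 208/67*⅙ = -13076/13695 - 104/201 = -450284/305855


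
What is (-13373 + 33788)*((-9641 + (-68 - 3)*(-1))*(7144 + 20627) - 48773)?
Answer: -5426659015845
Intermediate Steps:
(-13373 + 33788)*((-9641 + (-68 - 3)*(-1))*(7144 + 20627) - 48773) = 20415*((-9641 - 71*(-1))*27771 - 48773) = 20415*((-9641 + 71)*27771 - 48773) = 20415*(-9570*27771 - 48773) = 20415*(-265768470 - 48773) = 20415*(-265817243) = -5426659015845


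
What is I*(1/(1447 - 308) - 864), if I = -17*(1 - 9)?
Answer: -7872760/67 ≈ -1.1750e+5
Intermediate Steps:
I = 136 (I = -17*(-8) = 136)
I*(1/(1447 - 308) - 864) = 136*(1/(1447 - 308) - 864) = 136*(1/1139 - 864) = 136*(-984095/1139) = -7872760/67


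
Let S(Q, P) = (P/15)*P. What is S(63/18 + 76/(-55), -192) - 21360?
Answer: -94512/5 ≈ -18902.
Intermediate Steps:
S(Q, P) = P**2/15 (S(Q, P) = (P*(1/15))*P = (P/15)*P = P**2/15)
S(63/18 + 76/(-55), -192) - 21360 = (1/15)*(-192)**2 - 21360 = (1/15)*36864 - 21360 = 12288/5 - 21360 = -94512/5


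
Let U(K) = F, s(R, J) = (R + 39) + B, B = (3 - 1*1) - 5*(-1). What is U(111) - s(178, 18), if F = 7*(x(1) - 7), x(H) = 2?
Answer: -259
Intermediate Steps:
B = 7 (B = (3 - 1) + 5 = 2 + 5 = 7)
s(R, J) = 46 + R (s(R, J) = (R + 39) + 7 = (39 + R) + 7 = 46 + R)
F = -35 (F = 7*(2 - 7) = 7*(-5) = -35)
U(K) = -35
U(111) - s(178, 18) = -35 - (46 + 178) = -35 - 1*224 = -35 - 224 = -259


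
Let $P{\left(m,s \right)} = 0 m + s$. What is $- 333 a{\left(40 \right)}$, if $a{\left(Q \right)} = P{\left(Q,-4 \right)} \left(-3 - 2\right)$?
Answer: $-6660$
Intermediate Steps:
$P{\left(m,s \right)} = s$ ($P{\left(m,s \right)} = 0 + s = s$)
$a{\left(Q \right)} = 20$ ($a{\left(Q \right)} = - 4 \left(-3 - 2\right) = \left(-4\right) \left(-5\right) = 20$)
$- 333 a{\left(40 \right)} = \left(-333\right) 20 = -6660$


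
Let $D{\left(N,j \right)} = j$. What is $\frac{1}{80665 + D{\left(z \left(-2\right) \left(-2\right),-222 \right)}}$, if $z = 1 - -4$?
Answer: $\frac{1}{80443} \approx 1.2431 \cdot 10^{-5}$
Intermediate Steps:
$z = 5$ ($z = 1 + 4 = 5$)
$\frac{1}{80665 + D{\left(z \left(-2\right) \left(-2\right),-222 \right)}} = \frac{1}{80665 - 222} = \frac{1}{80443}$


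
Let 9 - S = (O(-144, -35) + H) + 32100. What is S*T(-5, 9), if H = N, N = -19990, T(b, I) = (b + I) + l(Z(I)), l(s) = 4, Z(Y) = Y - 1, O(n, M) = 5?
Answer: -96848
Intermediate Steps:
Z(Y) = -1 + Y
T(b, I) = 4 + I + b (T(b, I) = (b + I) + 4 = (I + b) + 4 = 4 + I + b)
H = -19990
S = -12106 (S = 9 - ((5 - 19990) + 32100) = 9 - (-19985 + 32100) = 9 - 1*12115 = 9 - 12115 = -12106)
S*T(-5, 9) = -12106*(4 + 9 - 5) = -12106*8 = -96848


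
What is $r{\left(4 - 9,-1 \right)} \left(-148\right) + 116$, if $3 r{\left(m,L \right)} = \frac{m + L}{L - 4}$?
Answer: $\frac{284}{5} \approx 56.8$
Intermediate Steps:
$r{\left(m,L \right)} = \frac{L + m}{3 \left(-4 + L\right)}$ ($r{\left(m,L \right)} = \frac{\left(m + L\right) \frac{1}{L - 4}}{3} = \frac{\left(L + m\right) \frac{1}{-4 + L}}{3} = \frac{\frac{1}{-4 + L} \left(L + m\right)}{3} = \frac{L + m}{3 \left(-4 + L\right)}$)
$r{\left(4 - 9,-1 \right)} \left(-148\right) + 116 = \frac{-1 + \left(4 - 9\right)}{3 \left(-4 - 1\right)} \left(-148\right) + 116 = \frac{-1 + \left(4 - 9\right)}{3 \left(-5\right)} \left(-148\right) + 116 = \frac{1}{3} \left(- \frac{1}{5}\right) \left(-1 + \left(4 - 9\right)\right) \left(-148\right) + 116 = \frac{1}{3} \left(- \frac{1}{5}\right) \left(-1 - 5\right) \left(-148\right) + 116 = \frac{1}{3} \left(- \frac{1}{5}\right) \left(-6\right) \left(-148\right) + 116 = \frac{2}{5} \left(-148\right) + 116 = - \frac{296}{5} + 116 = \frac{284}{5}$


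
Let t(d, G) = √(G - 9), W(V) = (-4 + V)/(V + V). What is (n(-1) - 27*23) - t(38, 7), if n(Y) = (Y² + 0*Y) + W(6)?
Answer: -3719/6 - I*√2 ≈ -619.83 - 1.4142*I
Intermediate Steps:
W(V) = (-4 + V)/(2*V) (W(V) = (-4 + V)/((2*V)) = (-4 + V)*(1/(2*V)) = (-4 + V)/(2*V))
n(Y) = ⅙ + Y² (n(Y) = (Y² + 0*Y) + (½)*(-4 + 6)/6 = (Y² + 0) + (½)*(⅙)*2 = Y² + ⅙ = ⅙ + Y²)
t(d, G) = √(-9 + G)
(n(-1) - 27*23) - t(38, 7) = ((⅙ + (-1)²) - 27*23) - √(-9 + 7) = ((⅙ + 1) - 621) - √(-2) = (7/6 - 621) - I*√2 = -3719/6 - I*√2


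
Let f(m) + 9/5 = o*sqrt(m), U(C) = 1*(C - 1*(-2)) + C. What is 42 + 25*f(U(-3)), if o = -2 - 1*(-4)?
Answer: -3 + 100*I ≈ -3.0 + 100.0*I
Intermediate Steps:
U(C) = 2 + 2*C (U(C) = 1*(C + 2) + C = 1*(2 + C) + C = (2 + C) + C = 2 + 2*C)
o = 2 (o = -2 + 4 = 2)
f(m) = -9/5 + 2*sqrt(m)
42 + 25*f(U(-3)) = 42 + 25*(-9/5 + 2*sqrt(2 + 2*(-3))) = 42 + 25*(-9/5 + 2*sqrt(2 - 6)) = 42 + 25*(-9/5 + 2*sqrt(-4)) = 42 + 25*(-9/5 + 2*(2*I)) = 42 + 25*(-9/5 + 4*I) = 42 + (-45 + 100*I) = -3 + 100*I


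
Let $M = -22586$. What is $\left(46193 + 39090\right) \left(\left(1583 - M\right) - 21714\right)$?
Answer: $209369765$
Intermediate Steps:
$\left(46193 + 39090\right) \left(\left(1583 - M\right) - 21714\right) = \left(46193 + 39090\right) \left(\left(1583 - -22586\right) - 21714\right) = 85283 \left(\left(1583 + 22586\right) - 21714\right) = 85283 \left(24169 - 21714\right) = 85283 \cdot 2455 = 209369765$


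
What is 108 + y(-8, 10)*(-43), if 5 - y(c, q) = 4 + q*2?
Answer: 925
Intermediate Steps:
y(c, q) = 1 - 2*q (y(c, q) = 5 - (4 + q*2) = 5 - (4 + 2*q) = 5 + (-4 - 2*q) = 1 - 2*q)
108 + y(-8, 10)*(-43) = 108 + (1 - 2*10)*(-43) = 108 + (1 - 20)*(-43) = 108 - 19*(-43) = 108 + 817 = 925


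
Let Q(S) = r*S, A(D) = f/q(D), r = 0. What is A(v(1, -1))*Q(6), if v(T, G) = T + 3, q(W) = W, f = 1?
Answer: 0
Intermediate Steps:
v(T, G) = 3 + T
A(D) = 1/D
Q(S) = 0 (Q(S) = 0*S = 0)
A(v(1, -1))*Q(6) = 0/(3 + 1) = 0/4 = (¼)*0 = 0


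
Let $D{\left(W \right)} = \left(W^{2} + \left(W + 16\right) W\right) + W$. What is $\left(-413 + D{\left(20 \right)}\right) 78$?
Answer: $56706$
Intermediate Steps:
$D{\left(W \right)} = W + W^{2} + W \left(16 + W\right)$ ($D{\left(W \right)} = \left(W^{2} + \left(16 + W\right) W\right) + W = \left(W^{2} + W \left(16 + W\right)\right) + W = W + W^{2} + W \left(16 + W\right)$)
$\left(-413 + D{\left(20 \right)}\right) 78 = \left(-413 + 20 \left(17 + 2 \cdot 20\right)\right) 78 = \left(-413 + 20 \left(17 + 40\right)\right) 78 = \left(-413 + 20 \cdot 57\right) 78 = \left(-413 + 1140\right) 78 = 727 \cdot 78 = 56706$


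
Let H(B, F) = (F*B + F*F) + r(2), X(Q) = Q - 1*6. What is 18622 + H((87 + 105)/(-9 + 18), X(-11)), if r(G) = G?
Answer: 55651/3 ≈ 18550.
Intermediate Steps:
X(Q) = -6 + Q (X(Q) = Q - 6 = -6 + Q)
H(B, F) = 2 + F**2 + B*F (H(B, F) = (F*B + F*F) + 2 = (B*F + F**2) + 2 = (F**2 + B*F) + 2 = 2 + F**2 + B*F)
18622 + H((87 + 105)/(-9 + 18), X(-11)) = 18622 + (2 + (-6 - 11)**2 + ((87 + 105)/(-9 + 18))*(-6 - 11)) = 18622 + (2 + (-17)**2 + (192/9)*(-17)) = 18622 + (2 + 289 + (192*(1/9))*(-17)) = 18622 + (2 + 289 + (64/3)*(-17)) = 18622 + (2 + 289 - 1088/3) = 18622 - 215/3 = 55651/3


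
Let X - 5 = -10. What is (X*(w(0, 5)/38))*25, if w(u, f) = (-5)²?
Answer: -3125/38 ≈ -82.237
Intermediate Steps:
w(u, f) = 25
X = -5 (X = 5 - 10 = -5)
(X*(w(0, 5)/38))*25 = -125/38*25 = -3125/38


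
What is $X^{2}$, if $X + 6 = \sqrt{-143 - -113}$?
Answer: $\left(6 - i \sqrt{30}\right)^{2} \approx 6.0 - 65.727 i$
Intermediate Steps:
$X = -6 + i \sqrt{30}$ ($X = -6 + \sqrt{-143 - -113} = -6 + \sqrt{-143 + 113} = -6 + \sqrt{-30} = -6 + i \sqrt{30} \approx -6.0 + 5.4772 i$)
$X^{2} = \left(-6 + i \sqrt{30}\right)^{2}$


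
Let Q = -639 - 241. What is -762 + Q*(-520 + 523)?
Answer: -3402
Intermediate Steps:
Q = -880
-762 + Q*(-520 + 523) = -762 - 880*(-520 + 523) = -762 - 880*3 = -762 - 2640 = -3402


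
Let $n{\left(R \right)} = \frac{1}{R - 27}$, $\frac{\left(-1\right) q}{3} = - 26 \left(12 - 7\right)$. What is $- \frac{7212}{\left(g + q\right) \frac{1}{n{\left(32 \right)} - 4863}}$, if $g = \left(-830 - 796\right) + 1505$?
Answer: $\frac{175352568}{1345} \approx 1.3037 \cdot 10^{5}$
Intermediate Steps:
$g = -121$ ($g = -1626 + 1505 = -121$)
$q = 390$ ($q = - 3 \left(- 26 \left(12 - 7\right)\right) = - 3 \left(\left(-26\right) 5\right) = \left(-3\right) \left(-130\right) = 390$)
$n{\left(R \right)} = \frac{1}{-27 + R}$
$- \frac{7212}{\left(g + q\right) \frac{1}{n{\left(32 \right)} - 4863}} = - \frac{7212}{\left(-121 + 390\right) \frac{1}{\frac{1}{-27 + 32} - 4863}} = - \frac{7212}{269 \frac{1}{\frac{1}{5} - 4863}} = - \frac{7212}{269 \frac{1}{- \frac{24314}{5}}} = - \frac{7212}{269 \left(- \frac{5}{24314}\right)} = - \frac{7212}{- \frac{1345}{24314}} = \left(-7212\right) \left(- \frac{24314}{1345}\right) = \frac{175352568}{1345}$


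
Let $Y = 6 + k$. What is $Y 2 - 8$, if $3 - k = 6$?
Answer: $-2$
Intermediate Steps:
$k = -3$ ($k = 3 - 6 = -3$)
$Y = 3$ ($Y = 6 - 3 = 3$)
$Y 2 - 8 = 3 \cdot 2 - 8 = 6 - 8 = -2$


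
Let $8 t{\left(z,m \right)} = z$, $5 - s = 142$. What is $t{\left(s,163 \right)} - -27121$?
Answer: $\frac{216831}{8} \approx 27104.0$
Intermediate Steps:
$s = -137$ ($s = 5 - 142 = -137$)
$t{\left(z,m \right)} = \frac{z}{8}$
$t{\left(s,163 \right)} - -27121 = \frac{1}{8} \left(-137\right) - -27121 = - \frac{137}{8} + 27121 = \frac{216831}{8}$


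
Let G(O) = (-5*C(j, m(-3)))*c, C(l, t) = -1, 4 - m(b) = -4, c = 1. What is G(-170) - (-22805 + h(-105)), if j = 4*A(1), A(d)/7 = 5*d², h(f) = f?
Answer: 22915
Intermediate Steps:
m(b) = 8 (m(b) = 4 - 1*(-4) = 4 + 4 = 8)
A(d) = 35*d² (A(d) = 7*(5*d²) = 35*d²)
j = 140 (j = 4*(35*1²) = 4*(35*1) = 4*35 = 140)
G(O) = 5 (G(O) = -5*(-1)*1 = 5*1 = 5)
G(-170) - (-22805 + h(-105)) = 5 - (-22805 - 105) = 5 - 1*(-22910) = 5 + 22910 = 22915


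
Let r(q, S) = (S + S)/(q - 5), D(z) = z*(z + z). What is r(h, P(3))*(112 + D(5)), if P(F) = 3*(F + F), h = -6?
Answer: -5832/11 ≈ -530.18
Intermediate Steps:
D(z) = 2*z² (D(z) = z*(2*z) = 2*z²)
P(F) = 6*F (P(F) = 3*(2*F) = 6*F)
r(q, S) = 2*S/(-5 + q) (r(q, S) = (2*S)/(-5 + q) = 2*S/(-5 + q))
r(h, P(3))*(112 + D(5)) = (2*(6*3)/(-5 - 6))*(112 + 2*5²) = (2*18/(-11))*(112 + 2*25) = (2*18*(-1/11))*(112 + 50) = -36/11*162 = -5832/11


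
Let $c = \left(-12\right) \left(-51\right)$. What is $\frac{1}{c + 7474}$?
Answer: $\frac{1}{8086} \approx 0.00012367$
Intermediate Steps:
$c = 612$
$\frac{1}{c + 7474} = \frac{1}{612 + 7474} = \frac{1}{8086}$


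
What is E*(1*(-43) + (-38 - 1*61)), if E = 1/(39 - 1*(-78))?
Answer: -142/117 ≈ -1.2137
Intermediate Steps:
E = 1/117 (E = 1/(39 + 78) = 1/117 ≈ 0.0085470)
E*(1*(-43) + (-38 - 1*61)) = (1*(-43) + (-38 - 1*61))/117 = (-43 + (-38 - 61))/117 = (-43 - 99)/117 = (1/117)*(-142) = -142/117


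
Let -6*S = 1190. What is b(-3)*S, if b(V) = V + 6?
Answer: -595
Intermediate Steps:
S = -595/3 (S = -⅙*1190 = -595/3 ≈ -198.33)
b(V) = 6 + V
b(-3)*S = (6 - 3)*(-595/3) = 3*(-595/3) = -595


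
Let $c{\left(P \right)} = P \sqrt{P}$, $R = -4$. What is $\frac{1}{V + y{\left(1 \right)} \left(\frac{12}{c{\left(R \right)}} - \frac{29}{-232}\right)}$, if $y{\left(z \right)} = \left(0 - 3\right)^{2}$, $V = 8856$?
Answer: $\frac{62984}{557858457} - \frac{32 i}{185952819} \approx 0.0001129 - 1.7209 \cdot 10^{-7} i$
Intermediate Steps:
$y{\left(z \right)} = 9$ ($y{\left(z \right)} = \left(-3\right)^{2} = 9$)
$c{\left(P \right)} = P^{\frac{3}{2}}$
$\frac{1}{V + y{\left(1 \right)} \left(\frac{12}{c{\left(R \right)}} - \frac{29}{-232}\right)} = \frac{1}{8856 + 9 \left(\frac{12}{\left(-4\right)^{\frac{3}{2}}} - \frac{29}{-232}\right)} = \frac{1}{8856 + 9 \left(\frac{12}{\left(-8\right) i} - - \frac{1}{8}\right)} = \frac{1}{8856 + 9 \left(12 \frac{i}{8} + \frac{1}{8}\right)} = \frac{1}{8856 + 9 \left(\frac{3 i}{2} + \frac{1}{8}\right)} = \frac{1}{8856 + 9 \left(\frac{1}{8} + \frac{3 i}{2}\right)} = \frac{1}{8856 + \left(\frac{9}{8} + \frac{27 i}{2}\right)} = \frac{1}{\frac{70857}{8} + \frac{27 i}{2}} = \frac{64 \left(\frac{70857}{8} - \frac{27 i}{2}\right)}{5020726113}$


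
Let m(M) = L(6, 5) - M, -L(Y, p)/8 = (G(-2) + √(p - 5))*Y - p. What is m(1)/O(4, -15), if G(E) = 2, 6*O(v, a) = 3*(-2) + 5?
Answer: 342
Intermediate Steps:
O(v, a) = -⅙ (O(v, a) = (3*(-2) + 5)/6 = (-6 + 5)/6 = (⅙)*(-1) = -⅙)
L(Y, p) = 8*p - 8*Y*(2 + √(-5 + p)) (L(Y, p) = -8*((2 + √(p - 5))*Y - p) = -8*((2 + √(-5 + p))*Y - p) = -8*(Y*(2 + √(-5 + p)) - p) = -8*(-p + Y*(2 + √(-5 + p))) = 8*p - 8*Y*(2 + √(-5 + p)))
m(M) = -56 - M (m(M) = (-16*6 + 8*5 - 8*6*√(-5 + 5)) - M = (-96 + 40 - 8*6*√0) - M = (-96 + 40 - 8*6*0) - M = (-96 + 40 + 0) - M = -56 - M)
m(1)/O(4, -15) = (-56 - 1*1)/(-⅙) = (-56 - 1)*(-6) = -57*(-6) = 342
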